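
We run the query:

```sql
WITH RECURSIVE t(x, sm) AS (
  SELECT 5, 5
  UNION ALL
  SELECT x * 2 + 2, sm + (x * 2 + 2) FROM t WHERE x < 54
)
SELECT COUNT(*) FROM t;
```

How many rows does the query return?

Base: x=5, sm=5.
Iteration 1: 5 < 54 holds -> x = 5 * 2 + 2 = 12, sm = 5 + 12 = 17.
Iteration 2: 12 < 54 holds -> x = 12 * 2 + 2 = 26, sm = 17 + 26 = 43.
Iteration 3: 26 < 54 holds -> x = 26 * 2 + 2 = 54, sm = 43 + 54 = 97.
Iteration 4: 54 < 54 fails; recursion stops.
Total rows emitted: 4.

4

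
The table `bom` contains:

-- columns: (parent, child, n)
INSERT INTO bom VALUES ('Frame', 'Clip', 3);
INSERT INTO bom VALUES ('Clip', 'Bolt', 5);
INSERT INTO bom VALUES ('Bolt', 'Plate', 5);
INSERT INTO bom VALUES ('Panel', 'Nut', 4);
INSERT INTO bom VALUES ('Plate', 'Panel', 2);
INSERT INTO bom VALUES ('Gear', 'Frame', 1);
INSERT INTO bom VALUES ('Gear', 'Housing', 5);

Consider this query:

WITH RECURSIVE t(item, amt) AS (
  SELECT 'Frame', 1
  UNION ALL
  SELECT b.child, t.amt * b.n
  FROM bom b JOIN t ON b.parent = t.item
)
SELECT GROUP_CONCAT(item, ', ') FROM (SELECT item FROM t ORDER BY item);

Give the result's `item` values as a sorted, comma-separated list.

Bolt, Clip, Frame, Nut, Panel, Plate

Base: (Frame, amt=1).
Iteration 1: components of {Frame} -> Clip = 1*3 = 3.
Iteration 2: components of {Clip} -> Bolt = 3*5 = 15.
Iteration 3: components of {Bolt} -> Plate = 15*5 = 75.
Iteration 4: components of {Plate} -> Panel = 75*2 = 150.
Iteration 5: components of {Panel} -> Nut = 150*4 = 600.
Iteration 6: no further components; recursion stops.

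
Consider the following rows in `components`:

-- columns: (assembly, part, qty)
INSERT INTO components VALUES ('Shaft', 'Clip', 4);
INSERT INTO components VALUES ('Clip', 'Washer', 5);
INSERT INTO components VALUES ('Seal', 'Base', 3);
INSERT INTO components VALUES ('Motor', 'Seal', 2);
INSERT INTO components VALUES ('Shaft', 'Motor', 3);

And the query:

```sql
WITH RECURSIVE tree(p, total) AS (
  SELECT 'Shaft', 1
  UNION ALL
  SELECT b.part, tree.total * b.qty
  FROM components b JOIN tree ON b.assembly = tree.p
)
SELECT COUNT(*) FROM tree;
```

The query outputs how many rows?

6

Base: (Shaft, total=1).
Iteration 1: components of {Shaft} -> Clip = 1*4 = 4, Motor = 1*3 = 3.
Iteration 2: components of {Clip,Motor} -> Seal = 3*2 = 6, Washer = 4*5 = 20.
Iteration 3: components of {Seal,Washer} -> Base = 6*3 = 18.
Iteration 4: no further components; recursion stops.
Total rows emitted: 6.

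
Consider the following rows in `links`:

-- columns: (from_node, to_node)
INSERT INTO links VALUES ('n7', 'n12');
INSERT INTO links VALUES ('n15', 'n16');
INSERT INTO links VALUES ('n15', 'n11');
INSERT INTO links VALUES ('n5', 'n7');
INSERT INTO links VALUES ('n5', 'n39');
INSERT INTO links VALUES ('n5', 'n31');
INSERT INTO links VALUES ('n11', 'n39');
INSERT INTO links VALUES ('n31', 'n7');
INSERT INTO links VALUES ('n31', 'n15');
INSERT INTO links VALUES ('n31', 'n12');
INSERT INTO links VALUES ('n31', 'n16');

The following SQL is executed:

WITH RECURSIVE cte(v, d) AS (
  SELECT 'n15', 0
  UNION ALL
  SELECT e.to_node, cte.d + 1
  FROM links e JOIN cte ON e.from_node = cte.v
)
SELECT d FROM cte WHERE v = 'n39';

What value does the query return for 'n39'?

2

Base: (n15, d=0).
Iteration 1: edges from {n15} -> (n11, d=1), (n16, d=1).
Iteration 2: edges from {n11,n16} -> (n39, d=2).
Iteration 3: no outgoing edges from {n39}; recursion stops.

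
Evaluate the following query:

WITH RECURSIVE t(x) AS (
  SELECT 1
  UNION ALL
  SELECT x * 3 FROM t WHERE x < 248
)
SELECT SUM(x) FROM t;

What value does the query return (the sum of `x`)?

Base: x=1.
Iteration 1: 1 < 248 holds -> x = 1 * 3 = 3.
Iteration 2: 3 < 248 holds -> x = 3 * 3 = 9.
Iteration 3: 9 < 248 holds -> x = 9 * 3 = 27.
Iteration 4: 27 < 248 holds -> x = 27 * 3 = 81.
Iteration 5: 81 < 248 holds -> x = 81 * 3 = 243.
Iteration 6: 243 < 248 holds -> x = 243 * 3 = 729.
Iteration 7: 729 < 248 fails; recursion stops.
SUM(x) = 1 + 3 + 9 + 27 + 81 + 243 + 729 = 1093.

1093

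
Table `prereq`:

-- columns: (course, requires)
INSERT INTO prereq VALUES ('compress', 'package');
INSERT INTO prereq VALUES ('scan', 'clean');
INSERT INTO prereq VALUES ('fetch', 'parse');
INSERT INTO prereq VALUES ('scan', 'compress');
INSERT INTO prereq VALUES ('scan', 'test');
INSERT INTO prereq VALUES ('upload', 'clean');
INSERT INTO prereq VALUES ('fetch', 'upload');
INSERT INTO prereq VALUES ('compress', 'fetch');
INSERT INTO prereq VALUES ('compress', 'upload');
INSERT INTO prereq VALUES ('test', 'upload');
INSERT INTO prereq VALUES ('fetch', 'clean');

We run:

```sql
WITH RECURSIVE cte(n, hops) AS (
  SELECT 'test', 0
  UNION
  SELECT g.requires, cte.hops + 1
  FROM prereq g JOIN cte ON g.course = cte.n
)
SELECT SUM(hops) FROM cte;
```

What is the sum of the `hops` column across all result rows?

3

Base: (test, hops=0).
Iteration 1: edges from {test} -> (upload, hops=1).
Iteration 2: edges from {upload} -> (clean, hops=2).
Iteration 3: no outgoing edges from {clean}; recursion stops.
SUM(hops) = 0 + 1 + 2 = 3.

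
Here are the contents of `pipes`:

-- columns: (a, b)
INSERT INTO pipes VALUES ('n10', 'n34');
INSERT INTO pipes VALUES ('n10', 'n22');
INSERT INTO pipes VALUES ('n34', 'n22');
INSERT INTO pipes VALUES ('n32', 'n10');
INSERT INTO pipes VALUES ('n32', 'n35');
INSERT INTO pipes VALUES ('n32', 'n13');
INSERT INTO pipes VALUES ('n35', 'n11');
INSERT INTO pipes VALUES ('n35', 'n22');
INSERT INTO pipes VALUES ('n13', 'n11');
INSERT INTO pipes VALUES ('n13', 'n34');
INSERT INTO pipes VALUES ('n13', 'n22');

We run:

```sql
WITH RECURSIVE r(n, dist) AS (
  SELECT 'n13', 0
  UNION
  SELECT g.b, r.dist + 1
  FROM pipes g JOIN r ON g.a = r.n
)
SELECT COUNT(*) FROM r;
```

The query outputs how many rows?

Base: (n13, dist=0).
Iteration 1: edges from {n13} -> (n11, dist=1), (n22, dist=1), (n34, dist=1).
Iteration 2: edges from {n11,n22,n34} -> (n22, dist=2).
Iteration 3: no outgoing edges from {n22}; recursion stops.
Total rows emitted: 5.

5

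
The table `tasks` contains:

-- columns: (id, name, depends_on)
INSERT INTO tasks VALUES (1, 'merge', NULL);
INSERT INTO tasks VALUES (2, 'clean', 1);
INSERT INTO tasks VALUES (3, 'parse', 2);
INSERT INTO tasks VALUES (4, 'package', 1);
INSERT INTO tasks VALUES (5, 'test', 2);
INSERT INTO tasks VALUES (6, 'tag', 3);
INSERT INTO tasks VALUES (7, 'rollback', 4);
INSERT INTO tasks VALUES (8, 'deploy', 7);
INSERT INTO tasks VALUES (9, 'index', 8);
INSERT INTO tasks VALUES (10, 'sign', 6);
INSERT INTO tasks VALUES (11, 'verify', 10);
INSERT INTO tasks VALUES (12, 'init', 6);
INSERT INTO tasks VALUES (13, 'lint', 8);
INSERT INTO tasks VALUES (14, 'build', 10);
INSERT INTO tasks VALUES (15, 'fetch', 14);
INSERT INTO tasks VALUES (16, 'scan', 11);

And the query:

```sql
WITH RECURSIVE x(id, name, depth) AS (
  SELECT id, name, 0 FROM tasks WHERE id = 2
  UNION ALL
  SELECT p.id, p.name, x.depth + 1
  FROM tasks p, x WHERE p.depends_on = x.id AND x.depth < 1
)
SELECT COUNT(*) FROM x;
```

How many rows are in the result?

3

Base: id=2 (clean) at depth 0.
Iteration 1: rows with depends_on in {2} -> parse (id 3, depth 1), test (id 5, depth 1).
Iteration 2: depth < 1 fails for all current rows; recursion stops.
Total rows emitted: 3.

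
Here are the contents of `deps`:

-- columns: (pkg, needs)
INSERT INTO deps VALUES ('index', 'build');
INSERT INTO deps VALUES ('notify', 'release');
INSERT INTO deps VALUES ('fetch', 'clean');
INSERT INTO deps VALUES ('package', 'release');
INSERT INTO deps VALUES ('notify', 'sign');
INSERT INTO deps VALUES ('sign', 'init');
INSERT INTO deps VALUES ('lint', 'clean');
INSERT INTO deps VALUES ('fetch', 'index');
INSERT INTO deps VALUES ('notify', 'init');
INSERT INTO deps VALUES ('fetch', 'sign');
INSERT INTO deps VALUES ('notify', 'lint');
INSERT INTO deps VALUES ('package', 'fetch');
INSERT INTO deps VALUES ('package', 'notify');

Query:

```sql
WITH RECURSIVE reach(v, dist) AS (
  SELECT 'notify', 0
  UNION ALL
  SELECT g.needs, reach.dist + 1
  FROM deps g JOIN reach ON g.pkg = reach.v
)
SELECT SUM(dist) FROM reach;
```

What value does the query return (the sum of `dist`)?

Base: (notify, dist=0).
Iteration 1: edges from {notify} -> (init, dist=1), (lint, dist=1), (release, dist=1), (sign, dist=1).
Iteration 2: edges from {init,lint,release,sign} -> (clean, dist=2), (init, dist=2).
Iteration 3: no outgoing edges from {clean,init}; recursion stops.
SUM(dist) = 0 + 1 + 1 + 1 + 1 + 2 + 2 = 8.

8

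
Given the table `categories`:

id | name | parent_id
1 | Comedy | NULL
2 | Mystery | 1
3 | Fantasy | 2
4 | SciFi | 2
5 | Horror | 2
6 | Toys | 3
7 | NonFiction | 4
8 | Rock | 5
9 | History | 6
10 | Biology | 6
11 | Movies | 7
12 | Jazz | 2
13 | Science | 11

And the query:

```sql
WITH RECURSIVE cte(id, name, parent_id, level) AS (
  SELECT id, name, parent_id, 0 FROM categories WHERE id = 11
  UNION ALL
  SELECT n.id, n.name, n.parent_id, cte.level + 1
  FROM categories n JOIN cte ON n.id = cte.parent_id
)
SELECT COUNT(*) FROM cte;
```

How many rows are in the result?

5

Base: id=11 (Movies), parent_id=7, level 0.
Iteration 1: join on id=7 -> NonFiction (id 7, parent_id=4, level 1).
Iteration 2: join on id=4 -> SciFi (id 4, parent_id=2, level 2).
Iteration 3: join on id=2 -> Mystery (id 2, parent_id=1, level 3).
Iteration 4: join on id=1 -> Comedy (id 1, parent_id=NULL, level 4).
Iteration 5: parent_id is NULL; no match; recursion stops.
Total rows emitted: 5.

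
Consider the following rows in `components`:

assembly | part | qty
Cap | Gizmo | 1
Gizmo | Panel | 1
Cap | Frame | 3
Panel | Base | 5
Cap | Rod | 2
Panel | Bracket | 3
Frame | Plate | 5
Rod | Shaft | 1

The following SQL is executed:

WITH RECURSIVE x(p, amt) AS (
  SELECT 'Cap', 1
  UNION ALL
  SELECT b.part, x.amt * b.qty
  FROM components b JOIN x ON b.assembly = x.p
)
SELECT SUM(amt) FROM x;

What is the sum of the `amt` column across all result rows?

Base: (Cap, amt=1).
Iteration 1: components of {Cap} -> Frame = 1*3 = 3, Gizmo = 1*1 = 1, Rod = 1*2 = 2.
Iteration 2: components of {Frame,Gizmo,Rod} -> Panel = 1*1 = 1, Plate = 3*5 = 15, Shaft = 2*1 = 2.
Iteration 3: components of {Panel,Plate,Shaft} -> Base = 1*5 = 5, Bracket = 1*3 = 3.
Iteration 4: no further components; recursion stops.
SUM(amt) = 1 + 1 + 3 + 2 + 1 + 15 + 2 + 5 + 3 = 33.

33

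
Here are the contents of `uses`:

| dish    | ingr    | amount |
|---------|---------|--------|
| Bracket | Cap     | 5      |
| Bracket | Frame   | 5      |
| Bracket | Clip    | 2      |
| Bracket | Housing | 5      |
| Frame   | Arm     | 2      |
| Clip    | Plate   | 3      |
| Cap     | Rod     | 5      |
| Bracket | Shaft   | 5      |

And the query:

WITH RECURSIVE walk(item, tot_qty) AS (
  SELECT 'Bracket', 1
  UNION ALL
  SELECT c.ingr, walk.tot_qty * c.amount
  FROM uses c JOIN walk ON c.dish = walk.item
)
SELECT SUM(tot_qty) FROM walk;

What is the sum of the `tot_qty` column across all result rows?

Base: (Bracket, tot_qty=1).
Iteration 1: components of {Bracket} -> Cap = 1*5 = 5, Clip = 1*2 = 2, Frame = 1*5 = 5, Housing = 1*5 = 5, Shaft = 1*5 = 5.
Iteration 2: components of {Cap,Clip,Frame,Housing,Shaft} -> Arm = 5*2 = 10, Plate = 2*3 = 6, Rod = 5*5 = 25.
Iteration 3: no further components; recursion stops.
SUM(tot_qty) = 1 + 5 + 5 + 2 + 5 + 5 + 25 + 10 + 6 = 64.

64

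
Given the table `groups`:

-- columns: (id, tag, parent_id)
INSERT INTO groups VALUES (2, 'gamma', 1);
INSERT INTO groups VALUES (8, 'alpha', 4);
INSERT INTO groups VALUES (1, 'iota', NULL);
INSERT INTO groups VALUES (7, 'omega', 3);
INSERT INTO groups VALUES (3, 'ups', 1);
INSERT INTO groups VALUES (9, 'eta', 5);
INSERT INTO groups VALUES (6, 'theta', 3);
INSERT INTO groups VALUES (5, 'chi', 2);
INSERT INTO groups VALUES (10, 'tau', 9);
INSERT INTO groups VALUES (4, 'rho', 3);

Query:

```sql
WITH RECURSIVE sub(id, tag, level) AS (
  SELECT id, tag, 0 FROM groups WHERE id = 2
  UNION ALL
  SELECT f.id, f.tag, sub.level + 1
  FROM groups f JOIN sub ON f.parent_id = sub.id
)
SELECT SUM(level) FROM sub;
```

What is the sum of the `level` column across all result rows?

Base: id=2 (gamma) at level 0.
Iteration 1: rows with parent_id in {2} -> chi (id 5, level 1).
Iteration 2: rows with parent_id in {5} -> eta (id 9, level 2).
Iteration 3: rows with parent_id in {9} -> tau (id 10, level 3).
Iteration 4: no rows with parent_id in {10}; recursion stops.
SUM(level) = 0 + 1 + 2 + 3 = 6.

6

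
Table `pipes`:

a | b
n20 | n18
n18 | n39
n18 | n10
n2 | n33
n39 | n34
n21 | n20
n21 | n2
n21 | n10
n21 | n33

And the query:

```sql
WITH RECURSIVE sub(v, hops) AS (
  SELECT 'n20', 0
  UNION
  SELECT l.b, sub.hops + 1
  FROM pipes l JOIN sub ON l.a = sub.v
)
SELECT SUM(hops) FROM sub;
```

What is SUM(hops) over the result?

Base: (n20, hops=0).
Iteration 1: edges from {n20} -> (n18, hops=1).
Iteration 2: edges from {n18} -> (n10, hops=2), (n39, hops=2).
Iteration 3: edges from {n10,n39} -> (n34, hops=3).
Iteration 4: no outgoing edges from {n34}; recursion stops.
SUM(hops) = 0 + 1 + 2 + 2 + 3 = 8.

8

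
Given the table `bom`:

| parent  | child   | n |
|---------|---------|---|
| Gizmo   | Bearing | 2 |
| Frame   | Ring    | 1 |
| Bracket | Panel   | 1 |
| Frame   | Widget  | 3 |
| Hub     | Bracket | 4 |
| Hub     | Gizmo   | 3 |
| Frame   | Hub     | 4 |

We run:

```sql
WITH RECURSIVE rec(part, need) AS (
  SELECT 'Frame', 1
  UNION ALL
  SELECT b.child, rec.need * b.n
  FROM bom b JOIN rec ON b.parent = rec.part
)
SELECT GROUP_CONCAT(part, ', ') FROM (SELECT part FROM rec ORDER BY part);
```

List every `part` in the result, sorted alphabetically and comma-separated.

Base: (Frame, need=1).
Iteration 1: components of {Frame} -> Hub = 1*4 = 4, Ring = 1*1 = 1, Widget = 1*3 = 3.
Iteration 2: components of {Hub,Ring,Widget} -> Bracket = 4*4 = 16, Gizmo = 4*3 = 12.
Iteration 3: components of {Bracket,Gizmo} -> Bearing = 12*2 = 24, Panel = 16*1 = 16.
Iteration 4: no further components; recursion stops.

Bearing, Bracket, Frame, Gizmo, Hub, Panel, Ring, Widget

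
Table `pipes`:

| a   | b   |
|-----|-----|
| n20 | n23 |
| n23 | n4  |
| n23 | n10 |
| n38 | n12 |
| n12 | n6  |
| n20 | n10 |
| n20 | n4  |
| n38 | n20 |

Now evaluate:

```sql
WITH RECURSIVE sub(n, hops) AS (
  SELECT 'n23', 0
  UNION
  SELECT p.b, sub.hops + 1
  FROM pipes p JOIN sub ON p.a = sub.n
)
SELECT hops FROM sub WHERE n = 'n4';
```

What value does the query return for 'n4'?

Base: (n23, hops=0).
Iteration 1: edges from {n23} -> (n10, hops=1), (n4, hops=1).
Iteration 2: no outgoing edges from {n10,n4}; recursion stops.

1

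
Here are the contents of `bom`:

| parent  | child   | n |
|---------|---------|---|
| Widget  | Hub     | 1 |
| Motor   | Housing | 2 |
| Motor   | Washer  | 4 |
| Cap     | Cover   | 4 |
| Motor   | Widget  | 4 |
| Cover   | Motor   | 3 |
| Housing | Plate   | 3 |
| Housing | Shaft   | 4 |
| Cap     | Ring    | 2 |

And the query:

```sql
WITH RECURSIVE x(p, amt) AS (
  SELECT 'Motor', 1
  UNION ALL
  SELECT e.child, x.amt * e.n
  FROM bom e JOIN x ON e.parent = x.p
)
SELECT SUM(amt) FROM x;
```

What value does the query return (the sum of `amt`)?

29

Base: (Motor, amt=1).
Iteration 1: components of {Motor} -> Housing = 1*2 = 2, Washer = 1*4 = 4, Widget = 1*4 = 4.
Iteration 2: components of {Housing,Washer,Widget} -> Hub = 4*1 = 4, Plate = 2*3 = 6, Shaft = 2*4 = 8.
Iteration 3: no further components; recursion stops.
SUM(amt) = 1 + 4 + 4 + 2 + 4 + 8 + 6 = 29.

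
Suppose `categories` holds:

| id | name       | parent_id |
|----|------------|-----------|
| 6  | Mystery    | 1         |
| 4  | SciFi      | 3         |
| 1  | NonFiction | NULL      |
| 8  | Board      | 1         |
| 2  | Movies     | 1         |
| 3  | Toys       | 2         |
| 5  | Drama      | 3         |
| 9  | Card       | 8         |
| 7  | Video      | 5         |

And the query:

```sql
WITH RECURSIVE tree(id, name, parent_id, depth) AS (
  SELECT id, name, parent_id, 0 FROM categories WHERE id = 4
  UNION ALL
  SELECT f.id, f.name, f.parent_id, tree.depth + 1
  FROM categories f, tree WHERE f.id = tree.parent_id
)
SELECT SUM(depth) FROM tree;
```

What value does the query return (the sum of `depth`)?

6

Base: id=4 (SciFi), parent_id=3, depth 0.
Iteration 1: join on id=3 -> Toys (id 3, parent_id=2, depth 1).
Iteration 2: join on id=2 -> Movies (id 2, parent_id=1, depth 2).
Iteration 3: join on id=1 -> NonFiction (id 1, parent_id=NULL, depth 3).
Iteration 4: parent_id is NULL; no match; recursion stops.
SUM(depth) = 0 + 1 + 2 + 3 = 6.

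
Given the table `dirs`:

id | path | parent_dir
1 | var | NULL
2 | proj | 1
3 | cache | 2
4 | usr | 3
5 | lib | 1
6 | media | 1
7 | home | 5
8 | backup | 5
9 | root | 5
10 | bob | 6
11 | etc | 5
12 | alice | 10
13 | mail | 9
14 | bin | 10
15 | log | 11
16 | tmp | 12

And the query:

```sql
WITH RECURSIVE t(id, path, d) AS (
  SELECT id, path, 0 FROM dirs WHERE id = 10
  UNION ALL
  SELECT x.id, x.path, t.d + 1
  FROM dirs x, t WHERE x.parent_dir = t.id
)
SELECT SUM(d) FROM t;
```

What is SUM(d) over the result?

Base: id=10 (bob) at d 0.
Iteration 1: rows with parent_dir in {10} -> alice (id 12, d 1), bin (id 14, d 1).
Iteration 2: rows with parent_dir in {12,14} -> tmp (id 16, d 2).
Iteration 3: no rows with parent_dir in {16}; recursion stops.
SUM(d) = 0 + 1 + 1 + 2 = 4.

4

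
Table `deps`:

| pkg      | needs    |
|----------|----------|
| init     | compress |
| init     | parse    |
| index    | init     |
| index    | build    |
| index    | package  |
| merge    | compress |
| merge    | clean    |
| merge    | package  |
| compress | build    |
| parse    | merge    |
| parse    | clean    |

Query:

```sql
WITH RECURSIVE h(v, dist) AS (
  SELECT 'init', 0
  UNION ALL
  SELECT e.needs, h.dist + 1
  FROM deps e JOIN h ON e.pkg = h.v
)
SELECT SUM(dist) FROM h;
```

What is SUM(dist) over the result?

Base: (init, dist=0).
Iteration 1: edges from {init} -> (compress, dist=1), (parse, dist=1).
Iteration 2: edges from {compress,parse} -> (build, dist=2), (clean, dist=2), (merge, dist=2).
Iteration 3: edges from {build,clean,merge} -> (clean, dist=3), (compress, dist=3), (package, dist=3).
Iteration 4: edges from {clean,compress,package} -> (build, dist=4).
Iteration 5: no outgoing edges from {build}; recursion stops.
SUM(dist) = 0 + 1 + 1 + 2 + 2 + 2 + 3 + 3 + 3 + 4 = 21.

21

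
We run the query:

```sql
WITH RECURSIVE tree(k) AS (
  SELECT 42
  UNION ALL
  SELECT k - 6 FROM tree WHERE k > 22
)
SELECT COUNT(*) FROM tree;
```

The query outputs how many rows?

Base: k=42.
Iteration 1: 42 > 22 holds -> k = 42 - 6 = 36.
Iteration 2: 36 > 22 holds -> k = 36 - 6 = 30.
Iteration 3: 30 > 22 holds -> k = 30 - 6 = 24.
Iteration 4: 24 > 22 holds -> k = 24 - 6 = 18.
Iteration 5: 18 > 22 fails; recursion stops.
Total rows emitted: 5.

5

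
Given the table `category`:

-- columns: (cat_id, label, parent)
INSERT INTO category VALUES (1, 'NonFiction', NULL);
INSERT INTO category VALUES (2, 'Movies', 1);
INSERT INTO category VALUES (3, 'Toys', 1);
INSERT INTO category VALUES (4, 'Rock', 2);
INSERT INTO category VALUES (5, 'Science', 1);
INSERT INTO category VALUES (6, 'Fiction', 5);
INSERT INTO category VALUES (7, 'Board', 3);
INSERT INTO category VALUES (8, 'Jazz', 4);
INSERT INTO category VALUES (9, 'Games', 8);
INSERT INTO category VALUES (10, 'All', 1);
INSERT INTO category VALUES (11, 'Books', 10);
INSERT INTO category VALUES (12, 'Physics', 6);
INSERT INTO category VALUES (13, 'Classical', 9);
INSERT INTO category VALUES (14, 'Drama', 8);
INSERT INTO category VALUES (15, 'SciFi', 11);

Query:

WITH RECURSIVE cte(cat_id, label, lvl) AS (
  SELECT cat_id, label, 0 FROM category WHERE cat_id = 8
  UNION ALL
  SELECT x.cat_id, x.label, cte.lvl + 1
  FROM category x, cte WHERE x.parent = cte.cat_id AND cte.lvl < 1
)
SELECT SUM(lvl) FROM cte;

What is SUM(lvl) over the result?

2

Base: cat_id=8 (Jazz) at lvl 0.
Iteration 1: rows with parent in {8} -> Games (id 9, lvl 1), Drama (id 14, lvl 1).
Iteration 2: lvl < 1 fails for all current rows; recursion stops.
SUM(lvl) = 0 + 1 + 1 = 2.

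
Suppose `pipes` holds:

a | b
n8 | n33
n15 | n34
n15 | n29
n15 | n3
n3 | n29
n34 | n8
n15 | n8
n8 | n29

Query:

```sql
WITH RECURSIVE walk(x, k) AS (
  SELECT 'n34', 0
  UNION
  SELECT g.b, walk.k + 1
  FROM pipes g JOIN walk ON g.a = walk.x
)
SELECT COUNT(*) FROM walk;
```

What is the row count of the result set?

4

Base: (n34, k=0).
Iteration 1: edges from {n34} -> (n8, k=1).
Iteration 2: edges from {n8} -> (n29, k=2), (n33, k=2).
Iteration 3: no outgoing edges from {n29,n33}; recursion stops.
Total rows emitted: 4.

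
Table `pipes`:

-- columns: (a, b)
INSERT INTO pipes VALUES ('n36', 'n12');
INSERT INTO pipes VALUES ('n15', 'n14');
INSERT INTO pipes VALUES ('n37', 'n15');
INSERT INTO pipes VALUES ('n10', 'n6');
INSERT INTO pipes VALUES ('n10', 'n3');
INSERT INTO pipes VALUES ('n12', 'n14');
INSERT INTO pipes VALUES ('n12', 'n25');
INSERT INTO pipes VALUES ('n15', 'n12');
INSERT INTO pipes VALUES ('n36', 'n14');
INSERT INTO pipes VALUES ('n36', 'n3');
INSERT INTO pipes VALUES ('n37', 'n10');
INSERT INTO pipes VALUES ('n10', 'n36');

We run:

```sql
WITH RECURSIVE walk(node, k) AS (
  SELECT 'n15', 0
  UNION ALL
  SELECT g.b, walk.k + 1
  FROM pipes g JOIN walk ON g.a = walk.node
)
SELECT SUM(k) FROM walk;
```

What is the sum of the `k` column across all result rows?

6

Base: (n15, k=0).
Iteration 1: edges from {n15} -> (n12, k=1), (n14, k=1).
Iteration 2: edges from {n12,n14} -> (n14, k=2), (n25, k=2).
Iteration 3: no outgoing edges from {n14,n25}; recursion stops.
SUM(k) = 0 + 1 + 1 + 2 + 2 = 6.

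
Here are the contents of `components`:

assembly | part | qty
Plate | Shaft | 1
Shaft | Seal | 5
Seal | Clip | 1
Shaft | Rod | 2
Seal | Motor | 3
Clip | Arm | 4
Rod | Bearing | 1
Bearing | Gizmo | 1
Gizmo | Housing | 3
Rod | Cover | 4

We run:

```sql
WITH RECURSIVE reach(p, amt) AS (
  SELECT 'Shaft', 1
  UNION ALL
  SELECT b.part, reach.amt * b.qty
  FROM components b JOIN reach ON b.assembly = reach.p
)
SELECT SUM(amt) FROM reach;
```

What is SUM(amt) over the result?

66

Base: (Shaft, amt=1).
Iteration 1: components of {Shaft} -> Rod = 1*2 = 2, Seal = 1*5 = 5.
Iteration 2: components of {Rod,Seal} -> Bearing = 2*1 = 2, Clip = 5*1 = 5, Cover = 2*4 = 8, Motor = 5*3 = 15.
Iteration 3: components of {Bearing,Clip,Cover,Motor} -> Arm = 5*4 = 20, Gizmo = 2*1 = 2.
Iteration 4: components of {Arm,Gizmo} -> Housing = 2*3 = 6.
Iteration 5: no further components; recursion stops.
SUM(amt) = 1 + 5 + 2 + 5 + 15 + 2 + 8 + 20 + 2 + 6 = 66.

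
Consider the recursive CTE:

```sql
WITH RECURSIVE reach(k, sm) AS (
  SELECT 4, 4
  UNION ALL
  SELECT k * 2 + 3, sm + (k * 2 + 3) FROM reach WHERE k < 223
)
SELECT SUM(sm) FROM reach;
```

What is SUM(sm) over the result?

Base: k=4, sm=4.
Iteration 1: 4 < 223 holds -> k = 4 * 2 + 3 = 11, sm = 4 + 11 = 15.
Iteration 2: 11 < 223 holds -> k = 11 * 2 + 3 = 25, sm = 15 + 25 = 40.
Iteration 3: 25 < 223 holds -> k = 25 * 2 + 3 = 53, sm = 40 + 53 = 93.
Iteration 4: 53 < 223 holds -> k = 53 * 2 + 3 = 109, sm = 93 + 109 = 202.
Iteration 5: 109 < 223 holds -> k = 109 * 2 + 3 = 221, sm = 202 + 221 = 423.
Iteration 6: 221 < 223 holds -> k = 221 * 2 + 3 = 445, sm = 423 + 445 = 868.
Iteration 7: 445 < 223 fails; recursion stops.
SUM(sm) = 4 + 15 + 40 + 93 + 202 + 423 + 868 = 1645.

1645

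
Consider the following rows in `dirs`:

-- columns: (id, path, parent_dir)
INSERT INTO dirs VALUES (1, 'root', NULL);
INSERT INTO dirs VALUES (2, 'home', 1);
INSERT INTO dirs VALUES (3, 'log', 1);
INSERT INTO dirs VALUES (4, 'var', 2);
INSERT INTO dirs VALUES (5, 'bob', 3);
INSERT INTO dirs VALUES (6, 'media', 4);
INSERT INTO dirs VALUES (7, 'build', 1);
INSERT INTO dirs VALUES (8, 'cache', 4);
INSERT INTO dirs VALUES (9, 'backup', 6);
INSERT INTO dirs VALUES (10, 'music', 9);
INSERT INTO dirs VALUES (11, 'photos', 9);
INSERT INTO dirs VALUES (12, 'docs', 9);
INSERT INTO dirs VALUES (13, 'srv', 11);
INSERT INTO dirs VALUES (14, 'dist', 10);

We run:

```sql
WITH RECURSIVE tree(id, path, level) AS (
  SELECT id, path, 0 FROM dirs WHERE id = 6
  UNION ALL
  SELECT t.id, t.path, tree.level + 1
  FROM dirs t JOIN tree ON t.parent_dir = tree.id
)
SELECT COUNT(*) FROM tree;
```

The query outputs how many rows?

Base: id=6 (media) at level 0.
Iteration 1: rows with parent_dir in {6} -> backup (id 9, level 1).
Iteration 2: rows with parent_dir in {9} -> music (id 10, level 2), photos (id 11, level 2), docs (id 12, level 2).
Iteration 3: rows with parent_dir in {10,11,12} -> srv (id 13, level 3), dist (id 14, level 3).
Iteration 4: no rows with parent_dir in {13,14}; recursion stops.
Total rows emitted: 7.

7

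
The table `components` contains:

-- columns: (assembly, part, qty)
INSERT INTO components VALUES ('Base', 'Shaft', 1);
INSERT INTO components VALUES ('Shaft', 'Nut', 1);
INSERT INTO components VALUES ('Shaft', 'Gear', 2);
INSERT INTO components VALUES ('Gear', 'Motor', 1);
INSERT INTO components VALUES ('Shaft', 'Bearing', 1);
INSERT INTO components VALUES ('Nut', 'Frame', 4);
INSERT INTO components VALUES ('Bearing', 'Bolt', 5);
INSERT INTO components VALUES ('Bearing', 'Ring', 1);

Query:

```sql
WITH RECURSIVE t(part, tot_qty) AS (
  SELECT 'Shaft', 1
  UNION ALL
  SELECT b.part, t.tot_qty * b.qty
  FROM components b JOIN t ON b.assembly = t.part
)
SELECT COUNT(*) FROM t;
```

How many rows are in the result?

8

Base: (Shaft, tot_qty=1).
Iteration 1: components of {Shaft} -> Bearing = 1*1 = 1, Gear = 1*2 = 2, Nut = 1*1 = 1.
Iteration 2: components of {Bearing,Gear,Nut} -> Bolt = 1*5 = 5, Frame = 1*4 = 4, Motor = 2*1 = 2, Ring = 1*1 = 1.
Iteration 3: no further components; recursion stops.
Total rows emitted: 8.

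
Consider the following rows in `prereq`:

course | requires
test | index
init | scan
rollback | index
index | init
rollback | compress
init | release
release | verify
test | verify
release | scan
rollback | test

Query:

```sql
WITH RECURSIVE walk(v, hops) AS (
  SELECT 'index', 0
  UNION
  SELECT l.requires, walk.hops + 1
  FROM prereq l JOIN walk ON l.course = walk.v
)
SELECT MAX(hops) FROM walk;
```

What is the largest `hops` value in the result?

Base: (index, hops=0).
Iteration 1: edges from {index} -> (init, hops=1).
Iteration 2: edges from {init} -> (release, hops=2), (scan, hops=2).
Iteration 3: edges from {release,scan} -> (scan, hops=3), (verify, hops=3).
Iteration 4: no outgoing edges from {scan,verify}; recursion stops.
hops values: 0, 1, 2, 2, 3, 3; the maximum is 3.

3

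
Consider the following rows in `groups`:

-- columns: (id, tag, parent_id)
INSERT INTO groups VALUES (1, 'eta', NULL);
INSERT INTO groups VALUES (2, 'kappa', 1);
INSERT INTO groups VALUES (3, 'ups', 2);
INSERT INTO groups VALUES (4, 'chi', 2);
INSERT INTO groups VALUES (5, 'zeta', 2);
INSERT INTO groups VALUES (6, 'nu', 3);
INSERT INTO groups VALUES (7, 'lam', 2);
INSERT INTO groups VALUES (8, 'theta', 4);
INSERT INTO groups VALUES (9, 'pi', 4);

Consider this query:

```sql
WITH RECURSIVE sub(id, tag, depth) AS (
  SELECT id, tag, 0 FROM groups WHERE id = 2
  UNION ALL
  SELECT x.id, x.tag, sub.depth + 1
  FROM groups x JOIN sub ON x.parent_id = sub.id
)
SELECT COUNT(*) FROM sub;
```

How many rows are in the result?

Base: id=2 (kappa) at depth 0.
Iteration 1: rows with parent_id in {2} -> ups (id 3, depth 1), chi (id 4, depth 1), zeta (id 5, depth 1), lam (id 7, depth 1).
Iteration 2: rows with parent_id in {3,4,5,7} -> nu (id 6, depth 2), theta (id 8, depth 2), pi (id 9, depth 2).
Iteration 3: no rows with parent_id in {6,8,9}; recursion stops.
Total rows emitted: 8.

8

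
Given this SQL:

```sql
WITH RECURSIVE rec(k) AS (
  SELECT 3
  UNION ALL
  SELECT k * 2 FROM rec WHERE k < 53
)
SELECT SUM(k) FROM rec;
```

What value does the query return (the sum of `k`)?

189

Base: k=3.
Iteration 1: 3 < 53 holds -> k = 3 * 2 = 6.
Iteration 2: 6 < 53 holds -> k = 6 * 2 = 12.
Iteration 3: 12 < 53 holds -> k = 12 * 2 = 24.
Iteration 4: 24 < 53 holds -> k = 24 * 2 = 48.
Iteration 5: 48 < 53 holds -> k = 48 * 2 = 96.
Iteration 6: 96 < 53 fails; recursion stops.
SUM(k) = 3 + 6 + 12 + 24 + 48 + 96 = 189.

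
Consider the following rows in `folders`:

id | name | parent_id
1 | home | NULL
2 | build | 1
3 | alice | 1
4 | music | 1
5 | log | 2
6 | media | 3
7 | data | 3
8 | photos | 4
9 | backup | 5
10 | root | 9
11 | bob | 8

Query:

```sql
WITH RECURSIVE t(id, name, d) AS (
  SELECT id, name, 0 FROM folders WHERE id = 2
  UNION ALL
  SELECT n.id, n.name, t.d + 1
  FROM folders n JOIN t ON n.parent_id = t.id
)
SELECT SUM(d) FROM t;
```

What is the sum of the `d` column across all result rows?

6

Base: id=2 (build) at d 0.
Iteration 1: rows with parent_id in {2} -> log (id 5, d 1).
Iteration 2: rows with parent_id in {5} -> backup (id 9, d 2).
Iteration 3: rows with parent_id in {9} -> root (id 10, d 3).
Iteration 4: no rows with parent_id in {10}; recursion stops.
SUM(d) = 0 + 1 + 2 + 3 = 6.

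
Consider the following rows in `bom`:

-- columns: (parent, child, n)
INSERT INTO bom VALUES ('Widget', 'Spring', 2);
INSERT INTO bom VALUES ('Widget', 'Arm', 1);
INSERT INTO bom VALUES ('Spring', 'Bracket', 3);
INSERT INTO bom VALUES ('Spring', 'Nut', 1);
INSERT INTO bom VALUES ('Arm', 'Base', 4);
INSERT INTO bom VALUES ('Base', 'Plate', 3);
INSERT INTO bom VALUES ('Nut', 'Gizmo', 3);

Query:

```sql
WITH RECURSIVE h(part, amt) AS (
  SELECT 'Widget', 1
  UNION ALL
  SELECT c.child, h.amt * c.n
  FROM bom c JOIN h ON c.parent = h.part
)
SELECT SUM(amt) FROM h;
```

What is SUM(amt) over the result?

34

Base: (Widget, amt=1).
Iteration 1: components of {Widget} -> Arm = 1*1 = 1, Spring = 1*2 = 2.
Iteration 2: components of {Arm,Spring} -> Base = 1*4 = 4, Bracket = 2*3 = 6, Nut = 2*1 = 2.
Iteration 3: components of {Base,Bracket,Nut} -> Gizmo = 2*3 = 6, Plate = 4*3 = 12.
Iteration 4: no further components; recursion stops.
SUM(amt) = 1 + 2 + 1 + 6 + 2 + 4 + 6 + 12 = 34.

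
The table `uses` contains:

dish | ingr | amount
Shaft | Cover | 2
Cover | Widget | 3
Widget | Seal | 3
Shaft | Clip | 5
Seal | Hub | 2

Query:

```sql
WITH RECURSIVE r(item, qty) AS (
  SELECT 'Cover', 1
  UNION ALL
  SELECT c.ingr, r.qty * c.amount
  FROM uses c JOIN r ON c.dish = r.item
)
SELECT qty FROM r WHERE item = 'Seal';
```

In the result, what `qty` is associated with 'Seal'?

Base: (Cover, qty=1).
Iteration 1: components of {Cover} -> Widget = 1*3 = 3.
Iteration 2: components of {Widget} -> Seal = 3*3 = 9.
Iteration 3: components of {Seal} -> Hub = 9*2 = 18.
Iteration 4: no further components; recursion stops.

9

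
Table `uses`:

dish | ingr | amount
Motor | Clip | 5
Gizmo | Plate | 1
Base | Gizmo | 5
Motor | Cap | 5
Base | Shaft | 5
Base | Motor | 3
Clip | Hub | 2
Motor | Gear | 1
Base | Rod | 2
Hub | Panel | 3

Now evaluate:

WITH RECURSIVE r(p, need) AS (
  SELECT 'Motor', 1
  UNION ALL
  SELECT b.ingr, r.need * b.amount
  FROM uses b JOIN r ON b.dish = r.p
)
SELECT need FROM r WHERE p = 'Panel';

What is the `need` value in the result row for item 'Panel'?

Base: (Motor, need=1).
Iteration 1: components of {Motor} -> Cap = 1*5 = 5, Clip = 1*5 = 5, Gear = 1*1 = 1.
Iteration 2: components of {Cap,Clip,Gear} -> Hub = 5*2 = 10.
Iteration 3: components of {Hub} -> Panel = 10*3 = 30.
Iteration 4: no further components; recursion stops.

30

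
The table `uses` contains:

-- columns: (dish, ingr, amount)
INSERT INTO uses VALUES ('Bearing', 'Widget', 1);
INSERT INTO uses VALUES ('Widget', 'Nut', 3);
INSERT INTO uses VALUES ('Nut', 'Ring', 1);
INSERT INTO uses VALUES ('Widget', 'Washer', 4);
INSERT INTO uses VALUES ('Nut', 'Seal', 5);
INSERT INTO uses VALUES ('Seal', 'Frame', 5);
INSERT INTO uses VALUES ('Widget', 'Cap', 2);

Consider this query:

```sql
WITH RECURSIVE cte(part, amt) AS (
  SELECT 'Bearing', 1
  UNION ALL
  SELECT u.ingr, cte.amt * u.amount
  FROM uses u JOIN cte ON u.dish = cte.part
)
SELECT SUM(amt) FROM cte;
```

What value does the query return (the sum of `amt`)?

104

Base: (Bearing, amt=1).
Iteration 1: components of {Bearing} -> Widget = 1*1 = 1.
Iteration 2: components of {Widget} -> Cap = 1*2 = 2, Nut = 1*3 = 3, Washer = 1*4 = 4.
Iteration 3: components of {Cap,Nut,Washer} -> Ring = 3*1 = 3, Seal = 3*5 = 15.
Iteration 4: components of {Ring,Seal} -> Frame = 15*5 = 75.
Iteration 5: no further components; recursion stops.
SUM(amt) = 1 + 1 + 3 + 4 + 2 + 3 + 15 + 75 = 104.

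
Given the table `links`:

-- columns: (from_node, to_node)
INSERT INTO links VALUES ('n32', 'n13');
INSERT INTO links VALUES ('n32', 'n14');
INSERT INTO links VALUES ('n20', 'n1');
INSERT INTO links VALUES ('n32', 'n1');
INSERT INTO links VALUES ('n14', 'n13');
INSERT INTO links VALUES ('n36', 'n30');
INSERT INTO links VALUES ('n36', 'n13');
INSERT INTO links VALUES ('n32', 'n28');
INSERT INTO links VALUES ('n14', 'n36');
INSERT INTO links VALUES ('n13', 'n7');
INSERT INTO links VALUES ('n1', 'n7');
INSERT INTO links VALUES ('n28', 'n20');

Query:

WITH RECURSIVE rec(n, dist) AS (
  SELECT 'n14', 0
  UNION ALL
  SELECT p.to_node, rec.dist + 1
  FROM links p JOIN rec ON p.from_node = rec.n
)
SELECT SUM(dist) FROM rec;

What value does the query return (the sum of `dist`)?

11

Base: (n14, dist=0).
Iteration 1: edges from {n14} -> (n13, dist=1), (n36, dist=1).
Iteration 2: edges from {n13,n36} -> (n13, dist=2), (n30, dist=2), (n7, dist=2).
Iteration 3: edges from {n13,n30,n7} -> (n7, dist=3).
Iteration 4: no outgoing edges from {n7}; recursion stops.
SUM(dist) = 0 + 1 + 1 + 2 + 2 + 2 + 3 = 11.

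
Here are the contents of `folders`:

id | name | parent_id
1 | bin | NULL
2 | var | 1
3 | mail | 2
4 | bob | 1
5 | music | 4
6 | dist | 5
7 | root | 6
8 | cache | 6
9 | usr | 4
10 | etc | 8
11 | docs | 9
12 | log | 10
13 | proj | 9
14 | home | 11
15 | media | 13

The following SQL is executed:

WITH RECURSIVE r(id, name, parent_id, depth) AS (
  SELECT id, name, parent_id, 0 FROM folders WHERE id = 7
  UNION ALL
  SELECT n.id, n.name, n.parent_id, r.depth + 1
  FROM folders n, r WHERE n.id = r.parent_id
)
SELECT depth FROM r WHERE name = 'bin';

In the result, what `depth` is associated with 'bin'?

4

Base: id=7 (root), parent_id=6, depth 0.
Iteration 1: join on id=6 -> dist (id 6, parent_id=5, depth 1).
Iteration 2: join on id=5 -> music (id 5, parent_id=4, depth 2).
Iteration 3: join on id=4 -> bob (id 4, parent_id=1, depth 3).
Iteration 4: join on id=1 -> bin (id 1, parent_id=NULL, depth 4).
Iteration 5: parent_id is NULL; no match; recursion stops.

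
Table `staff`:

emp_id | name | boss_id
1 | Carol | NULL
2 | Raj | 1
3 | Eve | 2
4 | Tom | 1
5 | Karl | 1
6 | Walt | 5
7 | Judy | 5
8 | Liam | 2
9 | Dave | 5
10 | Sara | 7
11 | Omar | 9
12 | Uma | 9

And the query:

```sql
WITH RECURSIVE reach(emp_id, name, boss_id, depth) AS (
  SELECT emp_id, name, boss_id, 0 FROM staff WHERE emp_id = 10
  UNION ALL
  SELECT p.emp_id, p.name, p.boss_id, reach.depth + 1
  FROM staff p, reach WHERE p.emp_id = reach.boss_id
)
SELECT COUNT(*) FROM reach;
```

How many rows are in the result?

4

Base: emp_id=10 (Sara), boss_id=7, depth 0.
Iteration 1: join on emp_id=7 -> Judy (id 7, boss_id=5, depth 1).
Iteration 2: join on emp_id=5 -> Karl (id 5, boss_id=1, depth 2).
Iteration 3: join on emp_id=1 -> Carol (id 1, boss_id=NULL, depth 3).
Iteration 4: boss_id is NULL; no match; recursion stops.
Total rows emitted: 4.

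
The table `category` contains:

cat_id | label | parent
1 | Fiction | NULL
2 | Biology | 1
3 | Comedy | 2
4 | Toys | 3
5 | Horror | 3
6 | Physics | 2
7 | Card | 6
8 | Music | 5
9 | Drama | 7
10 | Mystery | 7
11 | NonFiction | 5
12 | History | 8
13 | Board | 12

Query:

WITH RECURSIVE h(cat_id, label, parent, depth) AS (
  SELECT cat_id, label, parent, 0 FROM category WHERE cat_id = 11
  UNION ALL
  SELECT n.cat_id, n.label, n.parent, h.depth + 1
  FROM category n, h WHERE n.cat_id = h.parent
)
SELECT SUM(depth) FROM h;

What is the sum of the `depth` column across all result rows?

Base: cat_id=11 (NonFiction), parent=5, depth 0.
Iteration 1: join on cat_id=5 -> Horror (id 5, parent=3, depth 1).
Iteration 2: join on cat_id=3 -> Comedy (id 3, parent=2, depth 2).
Iteration 3: join on cat_id=2 -> Biology (id 2, parent=1, depth 3).
Iteration 4: join on cat_id=1 -> Fiction (id 1, parent=NULL, depth 4).
Iteration 5: parent is NULL; no match; recursion stops.
SUM(depth) = 0 + 1 + 2 + 3 + 4 = 10.

10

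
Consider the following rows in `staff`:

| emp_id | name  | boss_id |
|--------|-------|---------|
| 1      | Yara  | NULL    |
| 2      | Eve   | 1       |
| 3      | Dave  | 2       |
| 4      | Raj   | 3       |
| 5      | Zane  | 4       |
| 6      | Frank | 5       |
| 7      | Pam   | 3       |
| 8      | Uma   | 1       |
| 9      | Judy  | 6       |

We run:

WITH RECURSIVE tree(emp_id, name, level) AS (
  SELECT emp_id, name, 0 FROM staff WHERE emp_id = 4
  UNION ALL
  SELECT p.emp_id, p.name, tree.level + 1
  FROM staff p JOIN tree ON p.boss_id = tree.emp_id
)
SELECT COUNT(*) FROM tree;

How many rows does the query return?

4

Base: emp_id=4 (Raj) at level 0.
Iteration 1: rows with boss_id in {4} -> Zane (id 5, level 1).
Iteration 2: rows with boss_id in {5} -> Frank (id 6, level 2).
Iteration 3: rows with boss_id in {6} -> Judy (id 9, level 3).
Iteration 4: no rows with boss_id in {9}; recursion stops.
Total rows emitted: 4.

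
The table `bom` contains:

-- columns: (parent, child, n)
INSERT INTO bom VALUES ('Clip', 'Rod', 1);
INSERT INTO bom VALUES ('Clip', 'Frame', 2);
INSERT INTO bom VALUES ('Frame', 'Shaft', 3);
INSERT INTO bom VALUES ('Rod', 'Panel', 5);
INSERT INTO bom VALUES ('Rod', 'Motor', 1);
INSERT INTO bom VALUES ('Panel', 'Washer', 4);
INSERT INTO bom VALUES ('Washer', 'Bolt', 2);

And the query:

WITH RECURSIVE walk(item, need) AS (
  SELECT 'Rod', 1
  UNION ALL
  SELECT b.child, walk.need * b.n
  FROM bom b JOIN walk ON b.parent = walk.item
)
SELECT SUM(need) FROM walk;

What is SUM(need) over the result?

Base: (Rod, need=1).
Iteration 1: components of {Rod} -> Motor = 1*1 = 1, Panel = 1*5 = 5.
Iteration 2: components of {Motor,Panel} -> Washer = 5*4 = 20.
Iteration 3: components of {Washer} -> Bolt = 20*2 = 40.
Iteration 4: no further components; recursion stops.
SUM(need) = 1 + 5 + 1 + 20 + 40 = 67.

67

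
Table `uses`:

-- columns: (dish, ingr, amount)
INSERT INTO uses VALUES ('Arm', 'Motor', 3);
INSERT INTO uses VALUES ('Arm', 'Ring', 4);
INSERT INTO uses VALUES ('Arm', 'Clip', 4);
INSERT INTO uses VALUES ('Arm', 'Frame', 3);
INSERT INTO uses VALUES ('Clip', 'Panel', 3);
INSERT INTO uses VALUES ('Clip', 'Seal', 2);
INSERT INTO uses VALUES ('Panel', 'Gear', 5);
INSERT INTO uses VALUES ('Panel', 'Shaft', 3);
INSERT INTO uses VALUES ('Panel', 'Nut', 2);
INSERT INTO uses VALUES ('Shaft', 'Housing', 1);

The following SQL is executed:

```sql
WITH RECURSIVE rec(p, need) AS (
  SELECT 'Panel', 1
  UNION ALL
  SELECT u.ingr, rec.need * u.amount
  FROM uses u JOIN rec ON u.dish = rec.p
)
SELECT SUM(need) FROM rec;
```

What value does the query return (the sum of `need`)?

Base: (Panel, need=1).
Iteration 1: components of {Panel} -> Gear = 1*5 = 5, Nut = 1*2 = 2, Shaft = 1*3 = 3.
Iteration 2: components of {Gear,Nut,Shaft} -> Housing = 3*1 = 3.
Iteration 3: no further components; recursion stops.
SUM(need) = 1 + 5 + 3 + 2 + 3 = 14.

14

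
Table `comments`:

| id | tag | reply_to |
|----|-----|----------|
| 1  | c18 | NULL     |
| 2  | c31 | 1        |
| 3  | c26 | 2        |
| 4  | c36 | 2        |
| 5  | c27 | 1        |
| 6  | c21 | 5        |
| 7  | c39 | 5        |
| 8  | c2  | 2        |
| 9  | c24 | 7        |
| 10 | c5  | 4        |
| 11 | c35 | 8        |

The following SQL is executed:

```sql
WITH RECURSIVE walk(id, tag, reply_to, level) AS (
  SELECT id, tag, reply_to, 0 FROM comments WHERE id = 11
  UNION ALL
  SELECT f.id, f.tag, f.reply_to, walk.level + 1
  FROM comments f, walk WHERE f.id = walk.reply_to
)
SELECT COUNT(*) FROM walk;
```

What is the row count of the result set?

Base: id=11 (c35), reply_to=8, level 0.
Iteration 1: join on id=8 -> c2 (id 8, reply_to=2, level 1).
Iteration 2: join on id=2 -> c31 (id 2, reply_to=1, level 2).
Iteration 3: join on id=1 -> c18 (id 1, reply_to=NULL, level 3).
Iteration 4: reply_to is NULL; no match; recursion stops.
Total rows emitted: 4.

4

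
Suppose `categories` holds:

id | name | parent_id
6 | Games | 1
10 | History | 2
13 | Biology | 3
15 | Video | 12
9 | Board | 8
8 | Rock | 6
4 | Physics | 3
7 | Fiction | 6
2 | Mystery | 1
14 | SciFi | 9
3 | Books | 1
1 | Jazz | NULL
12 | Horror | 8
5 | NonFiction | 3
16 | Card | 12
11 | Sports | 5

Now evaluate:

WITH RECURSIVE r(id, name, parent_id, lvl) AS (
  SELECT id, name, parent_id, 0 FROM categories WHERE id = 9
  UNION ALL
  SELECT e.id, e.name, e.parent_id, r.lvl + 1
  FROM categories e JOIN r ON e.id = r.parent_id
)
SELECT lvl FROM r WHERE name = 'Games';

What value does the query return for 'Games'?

Base: id=9 (Board), parent_id=8, lvl 0.
Iteration 1: join on id=8 -> Rock (id 8, parent_id=6, lvl 1).
Iteration 2: join on id=6 -> Games (id 6, parent_id=1, lvl 2).
Iteration 3: join on id=1 -> Jazz (id 1, parent_id=NULL, lvl 3).
Iteration 4: parent_id is NULL; no match; recursion stops.

2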